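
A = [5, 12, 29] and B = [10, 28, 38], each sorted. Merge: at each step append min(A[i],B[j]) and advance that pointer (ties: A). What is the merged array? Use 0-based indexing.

[5, 10, 12, 28, 29, 38]

[i=0,j=0] A[i]=5<=B[j]=10 take 5 → i++
[i=1,j=0] A[i]=12>B[j]=10 take 10 → j++
[i=1,j=1] A[i]=12<=B[j]=28 take 12 → i++
[i=2,j=1] A[i]=29>B[j]=28 take 28 → j++
[i=2,j=2] A[i]=29<=B[j]=38 take 29 → i++
[i=3,j=2] A done, take B[j]=38 → j++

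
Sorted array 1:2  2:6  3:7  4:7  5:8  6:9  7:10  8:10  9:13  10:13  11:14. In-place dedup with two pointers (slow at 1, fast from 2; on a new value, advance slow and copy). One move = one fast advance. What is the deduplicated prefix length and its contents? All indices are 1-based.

(s=1,f=2) a[fast]=6≠a[slow]=2 write a[2]=6 → slow++,fast++
(s=2,f=3) a[fast]=7≠a[slow]=6 write a[3]=7 → slow++,fast++
(s=3,f=4) a[fast]=7=a[slow] dup → fast++
(s=3,f=5) a[fast]=8≠a[slow]=7 write a[4]=8 → slow++,fast++
(s=4,f=6) a[fast]=9≠a[slow]=8 write a[5]=9 → slow++,fast++
(s=5,f=7) a[fast]=10≠a[slow]=9 write a[6]=10 → slow++,fast++
(s=6,f=8) a[fast]=10=a[slow] dup → fast++
(s=6,f=9) a[fast]=13≠a[slow]=10 write a[7]=13 → slow++,fast++
(s=7,f=10) a[fast]=13=a[slow] dup → fast++
(s=7,f=11) a[fast]=14≠a[slow]=13 write a[8]=14 → slow++,fast++

length 8; prefix = [2, 6, 7, 8, 9, 10, 13, 14]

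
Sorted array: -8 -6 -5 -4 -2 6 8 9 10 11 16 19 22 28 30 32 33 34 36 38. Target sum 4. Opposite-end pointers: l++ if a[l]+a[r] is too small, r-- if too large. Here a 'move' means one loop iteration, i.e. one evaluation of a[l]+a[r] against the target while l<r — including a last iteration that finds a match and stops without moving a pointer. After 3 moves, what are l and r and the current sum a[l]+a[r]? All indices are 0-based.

l=0, r=16, sum=25

l=0 r=19: -8+38=30 >4, r--
l=0 r=18: -8+36=28 >4, r--
l=0 r=17: -8+34=26 >4, r--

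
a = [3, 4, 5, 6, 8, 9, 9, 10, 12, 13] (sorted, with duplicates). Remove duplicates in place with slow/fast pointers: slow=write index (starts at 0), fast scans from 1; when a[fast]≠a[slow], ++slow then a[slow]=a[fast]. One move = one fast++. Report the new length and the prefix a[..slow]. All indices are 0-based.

length 9; prefix = [3, 4, 5, 6, 8, 9, 10, 12, 13]

(s=0,f=1) a[fast]=4≠a[slow]=3 write a[1]=4 → slow++,fast++
(s=1,f=2) a[fast]=5≠a[slow]=4 write a[2]=5 → slow++,fast++
(s=2,f=3) a[fast]=6≠a[slow]=5 write a[3]=6 → slow++,fast++
(s=3,f=4) a[fast]=8≠a[slow]=6 write a[4]=8 → slow++,fast++
(s=4,f=5) a[fast]=9≠a[slow]=8 write a[5]=9 → slow++,fast++
(s=5,f=6) a[fast]=9=a[slow] dup → fast++
(s=5,f=7) a[fast]=10≠a[slow]=9 write a[6]=10 → slow++,fast++
(s=6,f=8) a[fast]=12≠a[slow]=10 write a[7]=12 → slow++,fast++
(s=7,f=9) a[fast]=13≠a[slow]=12 write a[8]=13 → slow++,fast++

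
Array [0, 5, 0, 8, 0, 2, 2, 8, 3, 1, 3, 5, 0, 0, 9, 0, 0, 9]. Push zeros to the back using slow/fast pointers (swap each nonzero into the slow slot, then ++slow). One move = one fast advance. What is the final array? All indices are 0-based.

[5, 8, 2, 2, 8, 3, 1, 3, 5, 9, 9, 0, 0, 0, 0, 0, 0, 0]

(s=0,f=0) a[fast]=0 → fast++
(s=0,f=1) a[fast]=5≠0 swap→a[0]=5 → slow++,fast++
(s=1,f=2) a[fast]=0 → fast++
(s=1,f=3) a[fast]=8≠0 swap→a[1]=8 → slow++,fast++
(s=2,f=4) a[fast]=0 → fast++
(s=2,f=5) a[fast]=2≠0 swap→a[2]=2 → slow++,fast++
(s=3,f=6) a[fast]=2≠0 swap→a[3]=2 → slow++,fast++
(s=4,f=7) a[fast]=8≠0 swap→a[4]=8 → slow++,fast++
(s=5,f=8) a[fast]=3≠0 swap→a[5]=3 → slow++,fast++
(s=6,f=9) a[fast]=1≠0 swap→a[6]=1 → slow++,fast++
(s=7,f=10) a[fast]=3≠0 swap→a[7]=3 → slow++,fast++
(s=8,f=11) a[fast]=5≠0 swap→a[8]=5 → slow++,fast++
(s=9,f=12) a[fast]=0 → fast++
(s=9,f=13) a[fast]=0 → fast++
(s=9,f=14) a[fast]=9≠0 swap→a[9]=9 → slow++,fast++
(s=10,f=15) a[fast]=0 → fast++
(s=10,f=16) a[fast]=0 → fast++
(s=10,f=17) a[fast]=9≠0 swap→a[10]=9 → slow++,fast++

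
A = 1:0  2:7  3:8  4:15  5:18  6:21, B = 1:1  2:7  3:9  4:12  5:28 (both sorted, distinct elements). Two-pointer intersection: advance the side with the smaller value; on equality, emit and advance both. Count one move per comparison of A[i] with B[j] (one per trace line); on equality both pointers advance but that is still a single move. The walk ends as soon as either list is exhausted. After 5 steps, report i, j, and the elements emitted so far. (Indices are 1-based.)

i=1 j=1: 0<1, i++
i=2 j=1: 7>1, j++
i=2 j=2: 7==7 emit, i++,j++
i=3 j=3: 8<9, i++
i=4 j=3: 15>9, j++

i=4, j=4, emitted=[7]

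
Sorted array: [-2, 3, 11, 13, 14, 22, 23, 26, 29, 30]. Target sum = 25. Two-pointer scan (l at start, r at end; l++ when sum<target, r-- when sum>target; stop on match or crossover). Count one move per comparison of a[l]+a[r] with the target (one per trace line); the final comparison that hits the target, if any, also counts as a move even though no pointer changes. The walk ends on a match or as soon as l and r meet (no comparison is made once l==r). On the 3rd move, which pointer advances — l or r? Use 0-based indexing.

l

l=0 r=9: -2+30=28 >25, r--
l=0 r=8: -2+29=27 >25, r--
l=0 r=7: -2+26=24 <25, l++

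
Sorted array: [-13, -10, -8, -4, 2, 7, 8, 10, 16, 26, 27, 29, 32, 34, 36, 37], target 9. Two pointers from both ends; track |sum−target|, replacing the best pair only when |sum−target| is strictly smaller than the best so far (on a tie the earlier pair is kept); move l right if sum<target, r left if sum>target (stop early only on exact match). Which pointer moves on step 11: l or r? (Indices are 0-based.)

[0,15] -13+37=24 d=15 * → r--
[0,14] -13+36=23 d=14 * → r--
[0,13] -13+34=21 d=12 * → r--
[0,12] -13+32=19 d=10 * → r--
[0,11] -13+29=16 d=7 * → r--
[0,10] -13+27=14 d=5 * → r--
[0,9] -13+26=13 d=4 * → r--
[0,8] -13+16=3 d=6 → l++
[1,8] -10+16=6 d=3 * → l++
[2,8] -8+16=8 d=1 * → l++
[3,8] -4+16=12 d=3 → r--

r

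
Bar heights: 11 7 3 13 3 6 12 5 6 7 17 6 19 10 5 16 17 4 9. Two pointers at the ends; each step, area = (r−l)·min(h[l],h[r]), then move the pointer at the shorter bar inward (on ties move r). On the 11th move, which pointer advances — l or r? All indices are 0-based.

l

l=0 r=18: min(11,9)*18=162 best=162 *, r--
l=0 r=17: min(11,4)*17=68 best=162, r--
l=0 r=16: min(11,17)*16=176 best=176 *, l++
l=1 r=16: min(7,17)*15=105 best=176, l++
l=2 r=16: min(3,17)*14=42 best=176, l++
l=3 r=16: min(13,17)*13=169 best=176, l++
l=4 r=16: min(3,17)*12=36 best=176, l++
l=5 r=16: min(6,17)*11=66 best=176, l++
l=6 r=16: min(12,17)*10=120 best=176, l++
l=7 r=16: min(5,17)*9=45 best=176, l++
l=8 r=16: min(6,17)*8=48 best=176, l++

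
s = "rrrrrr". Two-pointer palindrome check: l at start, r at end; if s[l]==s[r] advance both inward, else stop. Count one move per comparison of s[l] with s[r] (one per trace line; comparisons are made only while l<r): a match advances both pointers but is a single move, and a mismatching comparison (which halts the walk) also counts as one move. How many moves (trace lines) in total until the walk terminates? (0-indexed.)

3 moves

l=0 r=5: 'r'=='r', l++,r--
l=1 r=4: 'r'=='r', l++,r--
l=2 r=3: 'r'=='r', l++,r--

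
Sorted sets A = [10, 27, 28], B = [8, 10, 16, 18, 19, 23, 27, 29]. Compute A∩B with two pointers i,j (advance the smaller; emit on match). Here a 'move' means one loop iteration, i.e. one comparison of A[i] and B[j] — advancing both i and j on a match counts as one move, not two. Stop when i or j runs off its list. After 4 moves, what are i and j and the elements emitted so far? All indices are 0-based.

i=0 j=0: 10>8, j++
i=0 j=1: 10==10 emit, i++,j++
i=1 j=2: 27>16, j++
i=1 j=3: 27>18, j++

i=1, j=4, emitted=[10]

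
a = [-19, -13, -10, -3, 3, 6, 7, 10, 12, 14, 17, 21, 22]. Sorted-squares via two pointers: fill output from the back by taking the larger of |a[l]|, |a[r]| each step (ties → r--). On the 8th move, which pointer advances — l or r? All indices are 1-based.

r

l=1 r=13: |-19|<=|22| out[13]=484, r--
l=1 r=12: |-19|<=|21| out[12]=441, r--
l=1 r=11: |-19|>|17| out[11]=361, l++
l=2 r=11: |-13|<=|17| out[10]=289, r--
l=2 r=10: |-13|<=|14| out[9]=196, r--
l=2 r=9: |-13|>|12| out[8]=169, l++
l=3 r=9: |-10|<=|12| out[7]=144, r--
l=3 r=8: |-10|<=|10| out[6]=100, r--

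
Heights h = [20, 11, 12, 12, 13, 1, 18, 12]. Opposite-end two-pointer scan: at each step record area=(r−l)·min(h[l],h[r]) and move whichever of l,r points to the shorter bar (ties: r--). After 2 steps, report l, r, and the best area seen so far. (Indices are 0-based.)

[0,7] min(20,12)*7=84 best=84 * → r--
[0,6] min(20,18)*6=108 best=108 * → r--

l=0, r=5, best area=108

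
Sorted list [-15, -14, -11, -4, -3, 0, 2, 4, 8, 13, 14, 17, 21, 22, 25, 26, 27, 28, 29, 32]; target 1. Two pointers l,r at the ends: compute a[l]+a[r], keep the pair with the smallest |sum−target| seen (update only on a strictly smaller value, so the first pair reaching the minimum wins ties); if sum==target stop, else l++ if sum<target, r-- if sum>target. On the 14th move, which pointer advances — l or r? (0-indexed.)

l=0 r=19: -15+32=17 d=16 *, r--
l=0 r=18: -15+29=14 d=13 *, r--
l=0 r=17: -15+28=13 d=12 *, r--
l=0 r=16: -15+27=12 d=11 *, r--
l=0 r=15: -15+26=11 d=10 *, r--
l=0 r=14: -15+25=10 d=9 *, r--
l=0 r=13: -15+22=7 d=6 *, r--
l=0 r=12: -15+21=6 d=5 *, r--
l=0 r=11: -15+17=2 d=1 *, r--
l=0 r=10: -15+14=-1 d=2, l++
l=1 r=10: -14+14=0 d=1, l++
l=2 r=10: -11+14=3 d=2, r--
l=2 r=9: -11+13=2 d=1, r--
l=2 r=8: -11+8=-3 d=4, l++

l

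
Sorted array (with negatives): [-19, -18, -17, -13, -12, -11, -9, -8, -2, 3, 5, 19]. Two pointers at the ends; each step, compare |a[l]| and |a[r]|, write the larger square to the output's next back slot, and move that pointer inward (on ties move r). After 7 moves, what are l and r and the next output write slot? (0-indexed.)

[0,11] |-19|<=|19| out[11]=361 → r--
[0,10] |-19|>|5| out[10]=361 → l++
[1,10] |-18|>|5| out[9]=324 → l++
[2,10] |-17|>|5| out[8]=289 → l++
[3,10] |-13|>|5| out[7]=169 → l++
[4,10] |-12|>|5| out[6]=144 → l++
[5,10] |-11|>|5| out[5]=121 → l++

l=6, r=10, next write slot=4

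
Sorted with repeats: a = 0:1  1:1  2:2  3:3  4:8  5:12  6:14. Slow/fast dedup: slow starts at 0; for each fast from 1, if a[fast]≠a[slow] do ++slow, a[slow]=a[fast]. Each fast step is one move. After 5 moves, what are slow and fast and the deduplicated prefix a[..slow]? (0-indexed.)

slow=4, fast=6, prefix=[1, 2, 3, 8, 12]

slow=0 fast=1: a[fast]=1=a[slow] dup, fast++
slow=0 fast=2: a[fast]=2≠a[slow]=1 write a[1]=2, slow++,fast++
slow=1 fast=3: a[fast]=3≠a[slow]=2 write a[2]=3, slow++,fast++
slow=2 fast=4: a[fast]=8≠a[slow]=3 write a[3]=8, slow++,fast++
slow=3 fast=5: a[fast]=12≠a[slow]=8 write a[4]=12, slow++,fast++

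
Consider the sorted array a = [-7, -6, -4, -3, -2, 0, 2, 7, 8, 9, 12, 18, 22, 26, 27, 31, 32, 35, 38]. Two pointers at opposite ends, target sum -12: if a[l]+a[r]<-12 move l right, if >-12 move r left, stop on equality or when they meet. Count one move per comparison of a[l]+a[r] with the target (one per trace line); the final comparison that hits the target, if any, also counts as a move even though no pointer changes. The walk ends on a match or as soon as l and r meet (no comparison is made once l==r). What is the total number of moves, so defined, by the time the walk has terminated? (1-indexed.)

18 moves

l=1 r=19: -7+38=31 >-12, r--
l=1 r=18: -7+35=28 >-12, r--
l=1 r=17: -7+32=25 >-12, r--
l=1 r=16: -7+31=24 >-12, r--
l=1 r=15: -7+27=20 >-12, r--
l=1 r=14: -7+26=19 >-12, r--
l=1 r=13: -7+22=15 >-12, r--
l=1 r=12: -7+18=11 >-12, r--
l=1 r=11: -7+12=5 >-12, r--
l=1 r=10: -7+9=2 >-12, r--
l=1 r=9: -7+8=1 >-12, r--
l=1 r=8: -7+7=0 >-12, r--
l=1 r=7: -7+2=-5 >-12, r--
l=1 r=6: -7+0=-7 >-12, r--
l=1 r=5: -7+-2=-9 >-12, r--
l=1 r=4: -7+-3=-10 >-12, r--
l=1 r=3: -7+-4=-11 >-12, r--
l=1 r=2: -7+-6=-13 <-12, l++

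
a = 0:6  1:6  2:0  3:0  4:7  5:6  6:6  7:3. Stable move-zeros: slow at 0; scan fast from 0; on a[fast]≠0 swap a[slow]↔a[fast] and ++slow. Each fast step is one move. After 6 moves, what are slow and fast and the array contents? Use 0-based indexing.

slow=4, fast=6, a=[6, 6, 7, 6, 0, 0, 6, 3]

slow=0 fast=0: a[fast]=6≠0 swap→a[0]=6, slow++,fast++
slow=1 fast=1: a[fast]=6≠0 swap→a[1]=6, slow++,fast++
slow=2 fast=2: a[fast]=0, fast++
slow=2 fast=3: a[fast]=0, fast++
slow=2 fast=4: a[fast]=7≠0 swap→a[2]=7, slow++,fast++
slow=3 fast=5: a[fast]=6≠0 swap→a[3]=6, slow++,fast++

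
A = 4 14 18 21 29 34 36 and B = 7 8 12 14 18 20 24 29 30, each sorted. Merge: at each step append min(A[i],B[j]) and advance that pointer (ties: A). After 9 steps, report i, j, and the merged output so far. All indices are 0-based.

i=3, j=6, merged so far=[4, 7, 8, 12, 14, 14, 18, 18, 20]

i=0 j=0: A[i]=4<=B[j]=7 take 4, i++
i=1 j=0: A[i]=14>B[j]=7 take 7, j++
i=1 j=1: A[i]=14>B[j]=8 take 8, j++
i=1 j=2: A[i]=14>B[j]=12 take 12, j++
i=1 j=3: A[i]=14<=B[j]=14 take 14, i++
i=2 j=3: A[i]=18>B[j]=14 take 14, j++
i=2 j=4: A[i]=18<=B[j]=18 take 18, i++
i=3 j=4: A[i]=21>B[j]=18 take 18, j++
i=3 j=5: A[i]=21>B[j]=20 take 20, j++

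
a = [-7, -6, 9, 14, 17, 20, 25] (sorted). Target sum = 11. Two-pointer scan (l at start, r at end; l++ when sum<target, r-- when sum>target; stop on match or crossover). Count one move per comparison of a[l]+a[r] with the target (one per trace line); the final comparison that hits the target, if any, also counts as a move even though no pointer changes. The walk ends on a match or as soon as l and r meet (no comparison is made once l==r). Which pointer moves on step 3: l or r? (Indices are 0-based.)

l=0 r=6: -7+25=18 >11, r--
l=0 r=5: -7+20=13 >11, r--
l=0 r=4: -7+17=10 <11, l++

l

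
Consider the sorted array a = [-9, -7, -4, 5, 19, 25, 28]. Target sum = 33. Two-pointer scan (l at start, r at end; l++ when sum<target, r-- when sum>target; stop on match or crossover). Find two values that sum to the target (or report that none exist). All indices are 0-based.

l=0 r=6: -9+28=19 <33, l++
l=1 r=6: -7+28=21 <33, l++
l=2 r=6: -4+28=24 <33, l++
l=3 r=6: 5+28=33, found

(5, 28)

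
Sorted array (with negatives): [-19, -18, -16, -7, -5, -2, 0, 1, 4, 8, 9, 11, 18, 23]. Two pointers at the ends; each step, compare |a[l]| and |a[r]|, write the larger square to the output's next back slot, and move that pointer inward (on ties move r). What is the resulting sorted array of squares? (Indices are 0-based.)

[0,13] |-19|<=|23| out[13]=529 → r--
[0,12] |-19|>|18| out[12]=361 → l++
[1,12] |-18|<=|18| out[11]=324 → r--
[1,11] |-18|>|11| out[10]=324 → l++
[2,11] |-16|>|11| out[9]=256 → l++
[3,11] |-7|<=|11| out[8]=121 → r--
[3,10] |-7|<=|9| out[7]=81 → r--
[3,9] |-7|<=|8| out[6]=64 → r--
[3,8] |-7|>|4| out[5]=49 → l++
[4,8] |-5|>|4| out[4]=25 → l++
[5,8] |-2|<=|4| out[3]=16 → r--
[5,7] |-2|>|1| out[2]=4 → l++
[6,7] |0|<=|1| out[1]=1 → r--
[6,6] |0|<=|0| out[0]=0 → r--

[0, 1, 4, 16, 25, 49, 64, 81, 121, 256, 324, 324, 361, 529]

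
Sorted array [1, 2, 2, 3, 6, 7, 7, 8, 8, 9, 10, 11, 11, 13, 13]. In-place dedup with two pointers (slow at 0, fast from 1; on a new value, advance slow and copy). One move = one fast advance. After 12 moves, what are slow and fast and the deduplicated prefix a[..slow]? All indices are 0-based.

(s=0,f=1) a[fast]=2≠a[slow]=1 write a[1]=2 → slow++,fast++
(s=1,f=2) a[fast]=2=a[slow] dup → fast++
(s=1,f=3) a[fast]=3≠a[slow]=2 write a[2]=3 → slow++,fast++
(s=2,f=4) a[fast]=6≠a[slow]=3 write a[3]=6 → slow++,fast++
(s=3,f=5) a[fast]=7≠a[slow]=6 write a[4]=7 → slow++,fast++
(s=4,f=6) a[fast]=7=a[slow] dup → fast++
(s=4,f=7) a[fast]=8≠a[slow]=7 write a[5]=8 → slow++,fast++
(s=5,f=8) a[fast]=8=a[slow] dup → fast++
(s=5,f=9) a[fast]=9≠a[slow]=8 write a[6]=9 → slow++,fast++
(s=6,f=10) a[fast]=10≠a[slow]=9 write a[7]=10 → slow++,fast++
(s=7,f=11) a[fast]=11≠a[slow]=10 write a[8]=11 → slow++,fast++
(s=8,f=12) a[fast]=11=a[slow] dup → fast++

slow=8, fast=13, prefix=[1, 2, 3, 6, 7, 8, 9, 10, 11]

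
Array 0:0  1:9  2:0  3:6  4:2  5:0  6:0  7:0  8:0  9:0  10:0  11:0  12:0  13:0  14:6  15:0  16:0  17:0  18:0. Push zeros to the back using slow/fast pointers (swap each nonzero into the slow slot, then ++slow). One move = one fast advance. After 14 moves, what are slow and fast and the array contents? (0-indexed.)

slow=0 fast=0: a[fast]=0, fast++
slow=0 fast=1: a[fast]=9≠0 swap→a[0]=9, slow++,fast++
slow=1 fast=2: a[fast]=0, fast++
slow=1 fast=3: a[fast]=6≠0 swap→a[1]=6, slow++,fast++
slow=2 fast=4: a[fast]=2≠0 swap→a[2]=2, slow++,fast++
slow=3 fast=5: a[fast]=0, fast++
slow=3 fast=6: a[fast]=0, fast++
slow=3 fast=7: a[fast]=0, fast++
slow=3 fast=8: a[fast]=0, fast++
slow=3 fast=9: a[fast]=0, fast++
slow=3 fast=10: a[fast]=0, fast++
slow=3 fast=11: a[fast]=0, fast++
slow=3 fast=12: a[fast]=0, fast++
slow=3 fast=13: a[fast]=0, fast++

slow=3, fast=14, a=[9, 6, 2, 0, 0, 0, 0, 0, 0, 0, 0, 0, 0, 0, 6, 0, 0, 0, 0]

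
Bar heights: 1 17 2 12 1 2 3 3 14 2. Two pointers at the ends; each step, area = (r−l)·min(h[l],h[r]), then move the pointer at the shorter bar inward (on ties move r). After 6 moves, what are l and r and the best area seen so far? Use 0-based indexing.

l=0 r=9: min(1,2)*9=9 best=9 *, l++
l=1 r=9: min(17,2)*8=16 best=16 *, r--
l=1 r=8: min(17,14)*7=98 best=98 *, r--
l=1 r=7: min(17,3)*6=18 best=98, r--
l=1 r=6: min(17,3)*5=15 best=98, r--
l=1 r=5: min(17,2)*4=8 best=98, r--

l=1, r=4, best area=98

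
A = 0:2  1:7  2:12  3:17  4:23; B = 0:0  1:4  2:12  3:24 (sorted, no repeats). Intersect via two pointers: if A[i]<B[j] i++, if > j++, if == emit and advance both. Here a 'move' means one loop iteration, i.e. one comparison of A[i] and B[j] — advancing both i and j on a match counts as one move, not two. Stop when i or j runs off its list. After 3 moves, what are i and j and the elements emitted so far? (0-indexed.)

i=1, j=2, emitted=[]

i=0 j=0: 2>0, j++
i=0 j=1: 2<4, i++
i=1 j=1: 7>4, j++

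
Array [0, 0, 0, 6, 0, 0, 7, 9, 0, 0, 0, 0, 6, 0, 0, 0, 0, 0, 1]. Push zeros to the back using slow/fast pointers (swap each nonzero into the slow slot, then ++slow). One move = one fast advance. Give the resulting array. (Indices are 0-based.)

(s=0,f=0) a[fast]=0 → fast++
(s=0,f=1) a[fast]=0 → fast++
(s=0,f=2) a[fast]=0 → fast++
(s=0,f=3) a[fast]=6≠0 swap→a[0]=6 → slow++,fast++
(s=1,f=4) a[fast]=0 → fast++
(s=1,f=5) a[fast]=0 → fast++
(s=1,f=6) a[fast]=7≠0 swap→a[1]=7 → slow++,fast++
(s=2,f=7) a[fast]=9≠0 swap→a[2]=9 → slow++,fast++
(s=3,f=8) a[fast]=0 → fast++
(s=3,f=9) a[fast]=0 → fast++
(s=3,f=10) a[fast]=0 → fast++
(s=3,f=11) a[fast]=0 → fast++
(s=3,f=12) a[fast]=6≠0 swap→a[3]=6 → slow++,fast++
(s=4,f=13) a[fast]=0 → fast++
(s=4,f=14) a[fast]=0 → fast++
(s=4,f=15) a[fast]=0 → fast++
(s=4,f=16) a[fast]=0 → fast++
(s=4,f=17) a[fast]=0 → fast++
(s=4,f=18) a[fast]=1≠0 swap→a[4]=1 → slow++,fast++

[6, 7, 9, 6, 1, 0, 0, 0, 0, 0, 0, 0, 0, 0, 0, 0, 0, 0, 0]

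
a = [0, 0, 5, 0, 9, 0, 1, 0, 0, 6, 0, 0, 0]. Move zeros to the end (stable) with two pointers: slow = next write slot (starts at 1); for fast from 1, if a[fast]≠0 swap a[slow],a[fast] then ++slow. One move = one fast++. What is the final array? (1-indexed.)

(s=1,f=1) a[fast]=0 → fast++
(s=1,f=2) a[fast]=0 → fast++
(s=1,f=3) a[fast]=5≠0 swap→a[1]=5 → slow++,fast++
(s=2,f=4) a[fast]=0 → fast++
(s=2,f=5) a[fast]=9≠0 swap→a[2]=9 → slow++,fast++
(s=3,f=6) a[fast]=0 → fast++
(s=3,f=7) a[fast]=1≠0 swap→a[3]=1 → slow++,fast++
(s=4,f=8) a[fast]=0 → fast++
(s=4,f=9) a[fast]=0 → fast++
(s=4,f=10) a[fast]=6≠0 swap→a[4]=6 → slow++,fast++
(s=5,f=11) a[fast]=0 → fast++
(s=5,f=12) a[fast]=0 → fast++
(s=5,f=13) a[fast]=0 → fast++

[5, 9, 1, 6, 0, 0, 0, 0, 0, 0, 0, 0, 0]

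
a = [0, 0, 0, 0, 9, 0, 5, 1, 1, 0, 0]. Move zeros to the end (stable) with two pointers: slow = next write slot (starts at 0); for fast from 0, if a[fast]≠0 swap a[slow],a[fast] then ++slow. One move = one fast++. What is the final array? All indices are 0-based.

slow=0 fast=0: a[fast]=0, fast++
slow=0 fast=1: a[fast]=0, fast++
slow=0 fast=2: a[fast]=0, fast++
slow=0 fast=3: a[fast]=0, fast++
slow=0 fast=4: a[fast]=9≠0 swap→a[0]=9, slow++,fast++
slow=1 fast=5: a[fast]=0, fast++
slow=1 fast=6: a[fast]=5≠0 swap→a[1]=5, slow++,fast++
slow=2 fast=7: a[fast]=1≠0 swap→a[2]=1, slow++,fast++
slow=3 fast=8: a[fast]=1≠0 swap→a[3]=1, slow++,fast++
slow=4 fast=9: a[fast]=0, fast++
slow=4 fast=10: a[fast]=0, fast++

[9, 5, 1, 1, 0, 0, 0, 0, 0, 0, 0]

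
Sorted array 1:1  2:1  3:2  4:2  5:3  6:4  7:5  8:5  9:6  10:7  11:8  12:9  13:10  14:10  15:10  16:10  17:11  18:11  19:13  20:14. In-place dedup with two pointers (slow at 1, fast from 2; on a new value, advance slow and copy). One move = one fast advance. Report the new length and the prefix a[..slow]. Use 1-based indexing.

slow=1 fast=2: a[fast]=1=a[slow] dup, fast++
slow=1 fast=3: a[fast]=2≠a[slow]=1 write a[2]=2, slow++,fast++
slow=2 fast=4: a[fast]=2=a[slow] dup, fast++
slow=2 fast=5: a[fast]=3≠a[slow]=2 write a[3]=3, slow++,fast++
slow=3 fast=6: a[fast]=4≠a[slow]=3 write a[4]=4, slow++,fast++
slow=4 fast=7: a[fast]=5≠a[slow]=4 write a[5]=5, slow++,fast++
slow=5 fast=8: a[fast]=5=a[slow] dup, fast++
slow=5 fast=9: a[fast]=6≠a[slow]=5 write a[6]=6, slow++,fast++
slow=6 fast=10: a[fast]=7≠a[slow]=6 write a[7]=7, slow++,fast++
slow=7 fast=11: a[fast]=8≠a[slow]=7 write a[8]=8, slow++,fast++
slow=8 fast=12: a[fast]=9≠a[slow]=8 write a[9]=9, slow++,fast++
slow=9 fast=13: a[fast]=10≠a[slow]=9 write a[10]=10, slow++,fast++
slow=10 fast=14: a[fast]=10=a[slow] dup, fast++
slow=10 fast=15: a[fast]=10=a[slow] dup, fast++
slow=10 fast=16: a[fast]=10=a[slow] dup, fast++
slow=10 fast=17: a[fast]=11≠a[slow]=10 write a[11]=11, slow++,fast++
slow=11 fast=18: a[fast]=11=a[slow] dup, fast++
slow=11 fast=19: a[fast]=13≠a[slow]=11 write a[12]=13, slow++,fast++
slow=12 fast=20: a[fast]=14≠a[slow]=13 write a[13]=14, slow++,fast++

length 13; prefix = [1, 2, 3, 4, 5, 6, 7, 8, 9, 10, 11, 13, 14]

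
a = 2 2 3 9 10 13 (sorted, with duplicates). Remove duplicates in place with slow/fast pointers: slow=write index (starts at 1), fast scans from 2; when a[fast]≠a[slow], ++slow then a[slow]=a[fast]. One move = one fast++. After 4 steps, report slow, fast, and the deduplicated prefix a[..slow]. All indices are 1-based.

slow=1 fast=2: a[fast]=2=a[slow] dup, fast++
slow=1 fast=3: a[fast]=3≠a[slow]=2 write a[2]=3, slow++,fast++
slow=2 fast=4: a[fast]=9≠a[slow]=3 write a[3]=9, slow++,fast++
slow=3 fast=5: a[fast]=10≠a[slow]=9 write a[4]=10, slow++,fast++

slow=4, fast=6, prefix=[2, 3, 9, 10]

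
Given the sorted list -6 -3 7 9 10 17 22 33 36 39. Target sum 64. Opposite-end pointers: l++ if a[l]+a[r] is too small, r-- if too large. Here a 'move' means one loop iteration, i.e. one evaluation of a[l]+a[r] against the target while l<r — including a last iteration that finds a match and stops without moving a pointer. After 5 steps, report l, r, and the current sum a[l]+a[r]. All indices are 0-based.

[0,9] -6+39=33 <64 → l++
[1,9] -3+39=36 <64 → l++
[2,9] 7+39=46 <64 → l++
[3,9] 9+39=48 <64 → l++
[4,9] 10+39=49 <64 → l++

l=5, r=9, sum=56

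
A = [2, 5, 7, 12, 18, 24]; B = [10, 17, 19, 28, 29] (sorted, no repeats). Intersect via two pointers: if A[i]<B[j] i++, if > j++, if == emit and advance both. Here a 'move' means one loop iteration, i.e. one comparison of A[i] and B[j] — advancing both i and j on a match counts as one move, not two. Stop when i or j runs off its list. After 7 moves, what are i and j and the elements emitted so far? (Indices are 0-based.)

i=5, j=2, emitted=[]

i=0 j=0: 2<10, i++
i=1 j=0: 5<10, i++
i=2 j=0: 7<10, i++
i=3 j=0: 12>10, j++
i=3 j=1: 12<17, i++
i=4 j=1: 18>17, j++
i=4 j=2: 18<19, i++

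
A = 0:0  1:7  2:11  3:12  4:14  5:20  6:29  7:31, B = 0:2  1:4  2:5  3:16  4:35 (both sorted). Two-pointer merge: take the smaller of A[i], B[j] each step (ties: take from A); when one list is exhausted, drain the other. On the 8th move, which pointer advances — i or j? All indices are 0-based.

i

[i=0,j=0] A[i]=0<=B[j]=2 take 0 → i++
[i=1,j=0] A[i]=7>B[j]=2 take 2 → j++
[i=1,j=1] A[i]=7>B[j]=4 take 4 → j++
[i=1,j=2] A[i]=7>B[j]=5 take 5 → j++
[i=1,j=3] A[i]=7<=B[j]=16 take 7 → i++
[i=2,j=3] A[i]=11<=B[j]=16 take 11 → i++
[i=3,j=3] A[i]=12<=B[j]=16 take 12 → i++
[i=4,j=3] A[i]=14<=B[j]=16 take 14 → i++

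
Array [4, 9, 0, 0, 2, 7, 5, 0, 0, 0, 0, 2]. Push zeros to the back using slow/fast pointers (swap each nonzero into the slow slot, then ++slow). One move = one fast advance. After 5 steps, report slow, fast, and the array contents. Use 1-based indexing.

(s=1,f=1) a[fast]=4≠0 swap→a[1]=4 → slow++,fast++
(s=2,f=2) a[fast]=9≠0 swap→a[2]=9 → slow++,fast++
(s=3,f=3) a[fast]=0 → fast++
(s=3,f=4) a[fast]=0 → fast++
(s=3,f=5) a[fast]=2≠0 swap→a[3]=2 → slow++,fast++

slow=4, fast=6, a=[4, 9, 2, 0, 0, 7, 5, 0, 0, 0, 0, 2]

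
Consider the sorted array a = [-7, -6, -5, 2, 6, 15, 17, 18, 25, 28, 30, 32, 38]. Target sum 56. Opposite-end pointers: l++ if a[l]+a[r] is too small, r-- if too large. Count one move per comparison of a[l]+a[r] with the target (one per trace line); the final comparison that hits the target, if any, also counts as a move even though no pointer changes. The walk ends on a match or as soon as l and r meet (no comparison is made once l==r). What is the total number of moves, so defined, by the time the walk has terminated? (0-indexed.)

l=0 r=12: -7+38=31 <56, l++
l=1 r=12: -6+38=32 <56, l++
l=2 r=12: -5+38=33 <56, l++
l=3 r=12: 2+38=40 <56, l++
l=4 r=12: 6+38=44 <56, l++
l=5 r=12: 15+38=53 <56, l++
l=6 r=12: 17+38=55 <56, l++
l=7 r=12: 18+38=56, found

8 moves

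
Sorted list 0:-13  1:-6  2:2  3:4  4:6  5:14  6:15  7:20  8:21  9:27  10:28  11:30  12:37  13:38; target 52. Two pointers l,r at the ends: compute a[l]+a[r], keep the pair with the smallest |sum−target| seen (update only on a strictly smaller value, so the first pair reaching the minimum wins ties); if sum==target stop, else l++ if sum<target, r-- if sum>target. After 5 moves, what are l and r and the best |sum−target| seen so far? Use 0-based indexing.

l=5, r=13, best |Δ|=8

l=0 r=13: -13+38=25 d=27 *, l++
l=1 r=13: -6+38=32 d=20 *, l++
l=2 r=13: 2+38=40 d=12 *, l++
l=3 r=13: 4+38=42 d=10 *, l++
l=4 r=13: 6+38=44 d=8 *, l++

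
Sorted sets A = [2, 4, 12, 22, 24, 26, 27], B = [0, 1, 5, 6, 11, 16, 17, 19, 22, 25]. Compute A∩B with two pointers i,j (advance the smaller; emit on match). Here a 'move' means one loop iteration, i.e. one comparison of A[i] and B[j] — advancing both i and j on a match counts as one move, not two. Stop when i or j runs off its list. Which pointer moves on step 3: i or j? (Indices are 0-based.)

[i=0,j=0] 2>0 → j++
[i=0,j=1] 2>1 → j++
[i=0,j=2] 2<5 → i++

i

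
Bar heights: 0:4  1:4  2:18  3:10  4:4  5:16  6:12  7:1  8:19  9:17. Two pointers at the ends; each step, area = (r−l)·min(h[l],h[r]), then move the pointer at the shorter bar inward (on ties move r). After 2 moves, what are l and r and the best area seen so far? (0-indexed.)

l=2, r=9, best area=36

l=0 r=9: min(4,17)*9=36 best=36 *, l++
l=1 r=9: min(4,17)*8=32 best=36, l++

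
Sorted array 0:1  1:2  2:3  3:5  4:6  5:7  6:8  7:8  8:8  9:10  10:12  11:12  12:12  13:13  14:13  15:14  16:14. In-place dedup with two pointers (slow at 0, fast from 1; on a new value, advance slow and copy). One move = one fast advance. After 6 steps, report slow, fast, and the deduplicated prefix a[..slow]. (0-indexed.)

slow=6, fast=7, prefix=[1, 2, 3, 5, 6, 7, 8]

slow=0 fast=1: a[fast]=2≠a[slow]=1 write a[1]=2, slow++,fast++
slow=1 fast=2: a[fast]=3≠a[slow]=2 write a[2]=3, slow++,fast++
slow=2 fast=3: a[fast]=5≠a[slow]=3 write a[3]=5, slow++,fast++
slow=3 fast=4: a[fast]=6≠a[slow]=5 write a[4]=6, slow++,fast++
slow=4 fast=5: a[fast]=7≠a[slow]=6 write a[5]=7, slow++,fast++
slow=5 fast=6: a[fast]=8≠a[slow]=7 write a[6]=8, slow++,fast++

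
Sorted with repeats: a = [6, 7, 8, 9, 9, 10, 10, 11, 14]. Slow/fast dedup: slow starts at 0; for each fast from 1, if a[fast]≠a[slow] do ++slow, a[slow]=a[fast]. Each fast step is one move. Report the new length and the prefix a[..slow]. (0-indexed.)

slow=0 fast=1: a[fast]=7≠a[slow]=6 write a[1]=7, slow++,fast++
slow=1 fast=2: a[fast]=8≠a[slow]=7 write a[2]=8, slow++,fast++
slow=2 fast=3: a[fast]=9≠a[slow]=8 write a[3]=9, slow++,fast++
slow=3 fast=4: a[fast]=9=a[slow] dup, fast++
slow=3 fast=5: a[fast]=10≠a[slow]=9 write a[4]=10, slow++,fast++
slow=4 fast=6: a[fast]=10=a[slow] dup, fast++
slow=4 fast=7: a[fast]=11≠a[slow]=10 write a[5]=11, slow++,fast++
slow=5 fast=8: a[fast]=14≠a[slow]=11 write a[6]=14, slow++,fast++

length 7; prefix = [6, 7, 8, 9, 10, 11, 14]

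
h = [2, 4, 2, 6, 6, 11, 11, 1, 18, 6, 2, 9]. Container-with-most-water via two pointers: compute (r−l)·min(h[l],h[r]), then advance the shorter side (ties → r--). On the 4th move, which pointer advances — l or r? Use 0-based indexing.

l

[0,11] min(2,9)*11=22 best=22 * → l++
[1,11] min(4,9)*10=40 best=40 * → l++
[2,11] min(2,9)*9=18 best=40 → l++
[3,11] min(6,9)*8=48 best=48 * → l++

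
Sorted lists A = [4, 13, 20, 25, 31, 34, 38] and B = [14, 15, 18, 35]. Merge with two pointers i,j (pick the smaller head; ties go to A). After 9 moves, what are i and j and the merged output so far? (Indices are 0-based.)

i=0 j=0: A[i]=4<=B[j]=14 take 4, i++
i=1 j=0: A[i]=13<=B[j]=14 take 13, i++
i=2 j=0: A[i]=20>B[j]=14 take 14, j++
i=2 j=1: A[i]=20>B[j]=15 take 15, j++
i=2 j=2: A[i]=20>B[j]=18 take 18, j++
i=2 j=3: A[i]=20<=B[j]=35 take 20, i++
i=3 j=3: A[i]=25<=B[j]=35 take 25, i++
i=4 j=3: A[i]=31<=B[j]=35 take 31, i++
i=5 j=3: A[i]=34<=B[j]=35 take 34, i++

i=6, j=3, merged so far=[4, 13, 14, 15, 18, 20, 25, 31, 34]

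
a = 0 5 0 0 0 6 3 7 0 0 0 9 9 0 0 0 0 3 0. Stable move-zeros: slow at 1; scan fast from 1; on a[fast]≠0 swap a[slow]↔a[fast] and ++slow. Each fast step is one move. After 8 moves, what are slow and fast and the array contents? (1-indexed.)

slow=1 fast=1: a[fast]=0, fast++
slow=1 fast=2: a[fast]=5≠0 swap→a[1]=5, slow++,fast++
slow=2 fast=3: a[fast]=0, fast++
slow=2 fast=4: a[fast]=0, fast++
slow=2 fast=5: a[fast]=0, fast++
slow=2 fast=6: a[fast]=6≠0 swap→a[2]=6, slow++,fast++
slow=3 fast=7: a[fast]=3≠0 swap→a[3]=3, slow++,fast++
slow=4 fast=8: a[fast]=7≠0 swap→a[4]=7, slow++,fast++

slow=5, fast=9, a=[5, 6, 3, 7, 0, 0, 0, 0, 0, 0, 0, 9, 9, 0, 0, 0, 0, 3, 0]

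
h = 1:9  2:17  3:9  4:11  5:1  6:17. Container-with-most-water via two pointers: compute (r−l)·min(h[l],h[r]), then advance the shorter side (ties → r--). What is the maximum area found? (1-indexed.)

max area = 68

l=1 r=6: min(9,17)*5=45 best=45 *, l++
l=2 r=6: min(17,17)*4=68 best=68 *, r--
l=2 r=5: min(17,1)*3=3 best=68, r--
l=2 r=4: min(17,11)*2=22 best=68, r--
l=2 r=3: min(17,9)*1=9 best=68, r--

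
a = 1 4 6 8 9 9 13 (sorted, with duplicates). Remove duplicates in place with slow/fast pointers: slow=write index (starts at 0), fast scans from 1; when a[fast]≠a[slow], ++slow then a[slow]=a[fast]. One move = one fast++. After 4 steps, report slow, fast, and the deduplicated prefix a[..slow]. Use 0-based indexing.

slow=0 fast=1: a[fast]=4≠a[slow]=1 write a[1]=4, slow++,fast++
slow=1 fast=2: a[fast]=6≠a[slow]=4 write a[2]=6, slow++,fast++
slow=2 fast=3: a[fast]=8≠a[slow]=6 write a[3]=8, slow++,fast++
slow=3 fast=4: a[fast]=9≠a[slow]=8 write a[4]=9, slow++,fast++

slow=4, fast=5, prefix=[1, 4, 6, 8, 9]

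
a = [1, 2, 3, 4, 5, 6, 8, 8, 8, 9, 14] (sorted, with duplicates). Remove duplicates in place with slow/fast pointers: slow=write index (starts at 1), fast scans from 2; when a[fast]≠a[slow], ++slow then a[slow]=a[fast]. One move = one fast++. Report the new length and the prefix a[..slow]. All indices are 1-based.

length 9; prefix = [1, 2, 3, 4, 5, 6, 8, 9, 14]

(s=1,f=2) a[fast]=2≠a[slow]=1 write a[2]=2 → slow++,fast++
(s=2,f=3) a[fast]=3≠a[slow]=2 write a[3]=3 → slow++,fast++
(s=3,f=4) a[fast]=4≠a[slow]=3 write a[4]=4 → slow++,fast++
(s=4,f=5) a[fast]=5≠a[slow]=4 write a[5]=5 → slow++,fast++
(s=5,f=6) a[fast]=6≠a[slow]=5 write a[6]=6 → slow++,fast++
(s=6,f=7) a[fast]=8≠a[slow]=6 write a[7]=8 → slow++,fast++
(s=7,f=8) a[fast]=8=a[slow] dup → fast++
(s=7,f=9) a[fast]=8=a[slow] dup → fast++
(s=7,f=10) a[fast]=9≠a[slow]=8 write a[8]=9 → slow++,fast++
(s=8,f=11) a[fast]=14≠a[slow]=9 write a[9]=14 → slow++,fast++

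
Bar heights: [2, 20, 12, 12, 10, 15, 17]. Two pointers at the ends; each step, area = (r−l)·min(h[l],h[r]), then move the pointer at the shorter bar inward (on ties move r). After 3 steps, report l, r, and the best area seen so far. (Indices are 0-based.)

l=0 r=6: min(2,17)*6=12 best=12 *, l++
l=1 r=6: min(20,17)*5=85 best=85 *, r--
l=1 r=5: min(20,15)*4=60 best=85, r--

l=1, r=4, best area=85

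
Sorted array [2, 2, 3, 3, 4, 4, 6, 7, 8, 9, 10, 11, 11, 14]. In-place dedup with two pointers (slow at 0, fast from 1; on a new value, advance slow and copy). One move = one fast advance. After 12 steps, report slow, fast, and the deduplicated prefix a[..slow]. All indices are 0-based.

slow=8, fast=13, prefix=[2, 3, 4, 6, 7, 8, 9, 10, 11]

(s=0,f=1) a[fast]=2=a[slow] dup → fast++
(s=0,f=2) a[fast]=3≠a[slow]=2 write a[1]=3 → slow++,fast++
(s=1,f=3) a[fast]=3=a[slow] dup → fast++
(s=1,f=4) a[fast]=4≠a[slow]=3 write a[2]=4 → slow++,fast++
(s=2,f=5) a[fast]=4=a[slow] dup → fast++
(s=2,f=6) a[fast]=6≠a[slow]=4 write a[3]=6 → slow++,fast++
(s=3,f=7) a[fast]=7≠a[slow]=6 write a[4]=7 → slow++,fast++
(s=4,f=8) a[fast]=8≠a[slow]=7 write a[5]=8 → slow++,fast++
(s=5,f=9) a[fast]=9≠a[slow]=8 write a[6]=9 → slow++,fast++
(s=6,f=10) a[fast]=10≠a[slow]=9 write a[7]=10 → slow++,fast++
(s=7,f=11) a[fast]=11≠a[slow]=10 write a[8]=11 → slow++,fast++
(s=8,f=12) a[fast]=11=a[slow] dup → fast++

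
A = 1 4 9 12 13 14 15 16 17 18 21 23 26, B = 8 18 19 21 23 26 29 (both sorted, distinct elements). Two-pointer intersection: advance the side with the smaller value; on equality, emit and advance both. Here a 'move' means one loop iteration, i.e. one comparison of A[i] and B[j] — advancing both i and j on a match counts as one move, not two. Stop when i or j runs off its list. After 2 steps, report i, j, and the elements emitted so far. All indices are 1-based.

i=3, j=1, emitted=[]

[i=1,j=1] 1<8 → i++
[i=2,j=1] 4<8 → i++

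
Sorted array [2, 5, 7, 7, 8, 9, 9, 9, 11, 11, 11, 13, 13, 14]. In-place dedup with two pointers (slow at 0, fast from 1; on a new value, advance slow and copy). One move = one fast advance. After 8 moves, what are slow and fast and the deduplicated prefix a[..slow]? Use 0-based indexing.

slow=5, fast=9, prefix=[2, 5, 7, 8, 9, 11]

slow=0 fast=1: a[fast]=5≠a[slow]=2 write a[1]=5, slow++,fast++
slow=1 fast=2: a[fast]=7≠a[slow]=5 write a[2]=7, slow++,fast++
slow=2 fast=3: a[fast]=7=a[slow] dup, fast++
slow=2 fast=4: a[fast]=8≠a[slow]=7 write a[3]=8, slow++,fast++
slow=3 fast=5: a[fast]=9≠a[slow]=8 write a[4]=9, slow++,fast++
slow=4 fast=6: a[fast]=9=a[slow] dup, fast++
slow=4 fast=7: a[fast]=9=a[slow] dup, fast++
slow=4 fast=8: a[fast]=11≠a[slow]=9 write a[5]=11, slow++,fast++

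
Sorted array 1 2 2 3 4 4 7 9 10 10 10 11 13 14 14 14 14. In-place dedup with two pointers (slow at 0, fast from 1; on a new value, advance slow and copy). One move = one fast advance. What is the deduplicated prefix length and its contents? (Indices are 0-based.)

slow=0 fast=1: a[fast]=2≠a[slow]=1 write a[1]=2, slow++,fast++
slow=1 fast=2: a[fast]=2=a[slow] dup, fast++
slow=1 fast=3: a[fast]=3≠a[slow]=2 write a[2]=3, slow++,fast++
slow=2 fast=4: a[fast]=4≠a[slow]=3 write a[3]=4, slow++,fast++
slow=3 fast=5: a[fast]=4=a[slow] dup, fast++
slow=3 fast=6: a[fast]=7≠a[slow]=4 write a[4]=7, slow++,fast++
slow=4 fast=7: a[fast]=9≠a[slow]=7 write a[5]=9, slow++,fast++
slow=5 fast=8: a[fast]=10≠a[slow]=9 write a[6]=10, slow++,fast++
slow=6 fast=9: a[fast]=10=a[slow] dup, fast++
slow=6 fast=10: a[fast]=10=a[slow] dup, fast++
slow=6 fast=11: a[fast]=11≠a[slow]=10 write a[7]=11, slow++,fast++
slow=7 fast=12: a[fast]=13≠a[slow]=11 write a[8]=13, slow++,fast++
slow=8 fast=13: a[fast]=14≠a[slow]=13 write a[9]=14, slow++,fast++
slow=9 fast=14: a[fast]=14=a[slow] dup, fast++
slow=9 fast=15: a[fast]=14=a[slow] dup, fast++
slow=9 fast=16: a[fast]=14=a[slow] dup, fast++

length 10; prefix = [1, 2, 3, 4, 7, 9, 10, 11, 13, 14]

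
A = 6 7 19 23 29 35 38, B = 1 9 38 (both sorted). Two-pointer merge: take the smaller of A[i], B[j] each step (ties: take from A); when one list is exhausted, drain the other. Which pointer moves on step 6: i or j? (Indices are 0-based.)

i

i=0 j=0: A[i]=6>B[j]=1 take 1, j++
i=0 j=1: A[i]=6<=B[j]=9 take 6, i++
i=1 j=1: A[i]=7<=B[j]=9 take 7, i++
i=2 j=1: A[i]=19>B[j]=9 take 9, j++
i=2 j=2: A[i]=19<=B[j]=38 take 19, i++
i=3 j=2: A[i]=23<=B[j]=38 take 23, i++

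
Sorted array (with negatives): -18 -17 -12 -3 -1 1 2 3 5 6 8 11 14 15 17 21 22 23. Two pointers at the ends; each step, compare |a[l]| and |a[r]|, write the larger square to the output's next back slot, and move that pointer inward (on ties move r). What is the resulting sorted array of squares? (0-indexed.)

[1, 1, 4, 9, 9, 25, 36, 64, 121, 144, 196, 225, 289, 289, 324, 441, 484, 529]

l=0 r=17: |-18|<=|23| out[17]=529, r--
l=0 r=16: |-18|<=|22| out[16]=484, r--
l=0 r=15: |-18|<=|21| out[15]=441, r--
l=0 r=14: |-18|>|17| out[14]=324, l++
l=1 r=14: |-17|<=|17| out[13]=289, r--
l=1 r=13: |-17|>|15| out[12]=289, l++
l=2 r=13: |-12|<=|15| out[11]=225, r--
l=2 r=12: |-12|<=|14| out[10]=196, r--
l=2 r=11: |-12|>|11| out[9]=144, l++
l=3 r=11: |-3|<=|11| out[8]=121, r--
l=3 r=10: |-3|<=|8| out[7]=64, r--
l=3 r=9: |-3|<=|6| out[6]=36, r--
l=3 r=8: |-3|<=|5| out[5]=25, r--
l=3 r=7: |-3|<=|3| out[4]=9, r--
l=3 r=6: |-3|>|2| out[3]=9, l++
l=4 r=6: |-1|<=|2| out[2]=4, r--
l=4 r=5: |-1|<=|1| out[1]=1, r--
l=4 r=4: |-1|<=|-1| out[0]=1, r--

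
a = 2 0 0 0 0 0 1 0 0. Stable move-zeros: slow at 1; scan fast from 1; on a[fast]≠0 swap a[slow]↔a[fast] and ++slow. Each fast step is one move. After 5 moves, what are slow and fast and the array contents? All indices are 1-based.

slow=2, fast=6, a=[2, 0, 0, 0, 0, 0, 1, 0, 0]

slow=1 fast=1: a[fast]=2≠0 swap→a[1]=2, slow++,fast++
slow=2 fast=2: a[fast]=0, fast++
slow=2 fast=3: a[fast]=0, fast++
slow=2 fast=4: a[fast]=0, fast++
slow=2 fast=5: a[fast]=0, fast++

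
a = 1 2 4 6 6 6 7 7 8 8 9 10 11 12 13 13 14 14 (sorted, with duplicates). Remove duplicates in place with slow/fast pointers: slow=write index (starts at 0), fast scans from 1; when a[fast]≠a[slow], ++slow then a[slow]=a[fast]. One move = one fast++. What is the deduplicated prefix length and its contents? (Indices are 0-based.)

(s=0,f=1) a[fast]=2≠a[slow]=1 write a[1]=2 → slow++,fast++
(s=1,f=2) a[fast]=4≠a[slow]=2 write a[2]=4 → slow++,fast++
(s=2,f=3) a[fast]=6≠a[slow]=4 write a[3]=6 → slow++,fast++
(s=3,f=4) a[fast]=6=a[slow] dup → fast++
(s=3,f=5) a[fast]=6=a[slow] dup → fast++
(s=3,f=6) a[fast]=7≠a[slow]=6 write a[4]=7 → slow++,fast++
(s=4,f=7) a[fast]=7=a[slow] dup → fast++
(s=4,f=8) a[fast]=8≠a[slow]=7 write a[5]=8 → slow++,fast++
(s=5,f=9) a[fast]=8=a[slow] dup → fast++
(s=5,f=10) a[fast]=9≠a[slow]=8 write a[6]=9 → slow++,fast++
(s=6,f=11) a[fast]=10≠a[slow]=9 write a[7]=10 → slow++,fast++
(s=7,f=12) a[fast]=11≠a[slow]=10 write a[8]=11 → slow++,fast++
(s=8,f=13) a[fast]=12≠a[slow]=11 write a[9]=12 → slow++,fast++
(s=9,f=14) a[fast]=13≠a[slow]=12 write a[10]=13 → slow++,fast++
(s=10,f=15) a[fast]=13=a[slow] dup → fast++
(s=10,f=16) a[fast]=14≠a[slow]=13 write a[11]=14 → slow++,fast++
(s=11,f=17) a[fast]=14=a[slow] dup → fast++

length 12; prefix = [1, 2, 4, 6, 7, 8, 9, 10, 11, 12, 13, 14]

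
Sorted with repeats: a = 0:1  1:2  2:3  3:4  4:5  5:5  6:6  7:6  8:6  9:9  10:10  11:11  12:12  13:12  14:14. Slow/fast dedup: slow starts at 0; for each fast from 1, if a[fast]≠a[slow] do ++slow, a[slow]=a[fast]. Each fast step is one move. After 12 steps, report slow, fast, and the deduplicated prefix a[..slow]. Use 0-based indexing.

slow=9, fast=13, prefix=[1, 2, 3, 4, 5, 6, 9, 10, 11, 12]

slow=0 fast=1: a[fast]=2≠a[slow]=1 write a[1]=2, slow++,fast++
slow=1 fast=2: a[fast]=3≠a[slow]=2 write a[2]=3, slow++,fast++
slow=2 fast=3: a[fast]=4≠a[slow]=3 write a[3]=4, slow++,fast++
slow=3 fast=4: a[fast]=5≠a[slow]=4 write a[4]=5, slow++,fast++
slow=4 fast=5: a[fast]=5=a[slow] dup, fast++
slow=4 fast=6: a[fast]=6≠a[slow]=5 write a[5]=6, slow++,fast++
slow=5 fast=7: a[fast]=6=a[slow] dup, fast++
slow=5 fast=8: a[fast]=6=a[slow] dup, fast++
slow=5 fast=9: a[fast]=9≠a[slow]=6 write a[6]=9, slow++,fast++
slow=6 fast=10: a[fast]=10≠a[slow]=9 write a[7]=10, slow++,fast++
slow=7 fast=11: a[fast]=11≠a[slow]=10 write a[8]=11, slow++,fast++
slow=8 fast=12: a[fast]=12≠a[slow]=11 write a[9]=12, slow++,fast++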